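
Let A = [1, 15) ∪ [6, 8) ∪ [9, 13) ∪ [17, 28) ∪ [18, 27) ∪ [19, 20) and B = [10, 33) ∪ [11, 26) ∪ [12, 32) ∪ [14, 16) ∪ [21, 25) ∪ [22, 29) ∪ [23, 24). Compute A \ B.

Merge the first list: [1, 15), [17, 28).
Merge the second list: [10, 33).
[1, 15) minus B → [1, 10).
[17, 28): fully covered by B → removed.

[1, 10)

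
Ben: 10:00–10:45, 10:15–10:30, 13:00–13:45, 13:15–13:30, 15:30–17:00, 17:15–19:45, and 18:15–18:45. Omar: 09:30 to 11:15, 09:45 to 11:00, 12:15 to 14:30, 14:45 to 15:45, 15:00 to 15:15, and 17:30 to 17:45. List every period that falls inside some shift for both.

10:00-10:45, 13:00-13:45, 15:30-15:45, 17:30-17:45

Merge the first list: 10:00-10:45, 13:00-13:45, 15:30-17:00, 17:15-19:45.
Merge the second list: 09:30-11:15, 12:15-14:30, 14:45-15:45, 17:30-17:45.
10:00-10:45 ∩ B → 10:00-10:45.
13:00-13:45 ∩ B → 13:00-13:45.
15:30-17:00 ∩ B → 15:30-15:45.
17:15-19:45 ∩ B → 17:30-17:45.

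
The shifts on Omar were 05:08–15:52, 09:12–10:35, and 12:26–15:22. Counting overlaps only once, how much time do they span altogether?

Merged: 05:08–15:52.
Length: 10 h 44 min.

10 h 44 min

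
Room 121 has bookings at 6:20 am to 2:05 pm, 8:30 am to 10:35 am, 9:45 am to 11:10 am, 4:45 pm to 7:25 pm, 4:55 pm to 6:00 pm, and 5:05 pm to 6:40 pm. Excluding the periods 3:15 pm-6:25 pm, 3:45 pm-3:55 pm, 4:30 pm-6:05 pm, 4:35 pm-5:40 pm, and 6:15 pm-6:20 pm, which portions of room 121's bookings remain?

6:20 am-2:05 pm, 6:25 pm-7:25 pm

Merge the first list: 6:20 am-2:05 pm, 4:45 pm-7:25 pm.
Merge the second list: 3:15 pm-6:25 pm.
6:20 am-2:05 pm is untouched.
4:45 pm-7:25 pm with B removed leaves 6:25 pm-7:25 pm.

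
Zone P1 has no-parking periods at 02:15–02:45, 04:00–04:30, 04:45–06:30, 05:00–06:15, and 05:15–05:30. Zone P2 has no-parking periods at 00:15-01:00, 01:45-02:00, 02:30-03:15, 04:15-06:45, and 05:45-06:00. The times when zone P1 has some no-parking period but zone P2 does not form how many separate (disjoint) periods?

A, merged: 02:15–02:45, 04:00–04:30, 04:45–06:30.
B, merged: 00:15–01:00, 01:45–02:00, 02:30–03:15, 04:15–06:45.
A \ B = 02:15–02:30, 04:00–04:15.
That is 2 disjoint pieces.

2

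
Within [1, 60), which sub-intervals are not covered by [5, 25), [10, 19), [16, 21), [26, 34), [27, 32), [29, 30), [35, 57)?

[1, 5) ∪ [25, 26) ∪ [34, 35) ∪ [57, 60)

After merging, the occupied span is [5, 25), [26, 34), [35, 57).
Uncovered inside [1, 60): [1, 5), [25, 26), [34, 35), [57, 60).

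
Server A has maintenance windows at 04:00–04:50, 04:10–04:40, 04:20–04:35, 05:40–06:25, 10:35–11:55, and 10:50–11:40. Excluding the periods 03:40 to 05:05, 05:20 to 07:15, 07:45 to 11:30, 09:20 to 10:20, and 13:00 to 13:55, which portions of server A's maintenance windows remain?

11:30–11:55

First set merges to 04:00–04:50, 05:40–06:25, 10:35–11:55.
Second set merges to 03:40–05:05, 05:20–07:15, 07:45–11:30, 13:00–13:55.
04:00–04:50: entirely removed.
05:40–06:25: entirely removed.
10:35–11:55 \ B = 11:30–11:55.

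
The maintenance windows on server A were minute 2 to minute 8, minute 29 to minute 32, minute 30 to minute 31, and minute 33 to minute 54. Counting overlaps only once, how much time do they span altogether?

Merged: minute 2 to minute 8, minute 29 to minute 32, minute 33 to minute 54.
Lengths: 6 minutes + 3 minutes + 21 minutes = 30 minutes.

30 minutes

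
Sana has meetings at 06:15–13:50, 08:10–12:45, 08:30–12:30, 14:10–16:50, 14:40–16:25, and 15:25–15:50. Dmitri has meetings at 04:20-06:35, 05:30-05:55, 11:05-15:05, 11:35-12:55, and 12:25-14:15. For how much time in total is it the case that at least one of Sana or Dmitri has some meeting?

12 h 30 min

A, merged: 06:15–13:50, 14:10–16:50.
B, merged: 04:20–06:35, 11:05–15:05.
A ∪ B = 04:20–16:50.
Total: 12 h 30 min.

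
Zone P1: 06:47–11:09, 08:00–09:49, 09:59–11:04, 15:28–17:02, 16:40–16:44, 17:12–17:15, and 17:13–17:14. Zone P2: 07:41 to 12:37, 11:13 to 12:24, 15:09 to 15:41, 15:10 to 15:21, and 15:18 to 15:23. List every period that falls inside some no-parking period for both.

07:41-11:09, 15:28-15:41

A, merged: 06:47-11:09, 15:28-17:02, 17:12-17:15.
B, merged: 07:41-12:37, 15:09-15:41.
06:47-11:09 ∩ B → 07:41-11:09.
15:28-17:02 ∩ B → 15:28-15:41.
17:12-17:15 meets no B interval.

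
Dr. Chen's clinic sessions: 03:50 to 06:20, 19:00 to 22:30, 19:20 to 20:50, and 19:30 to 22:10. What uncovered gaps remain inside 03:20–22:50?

03:20–03:50, 06:20–19:00, 22:30–22:50

After merging, the occupied span is 03:50–06:20, 19:00–22:30.
Uncovered inside 03:20–22:50: 03:20–03:50, 06:20–19:00, 22:30–22:50.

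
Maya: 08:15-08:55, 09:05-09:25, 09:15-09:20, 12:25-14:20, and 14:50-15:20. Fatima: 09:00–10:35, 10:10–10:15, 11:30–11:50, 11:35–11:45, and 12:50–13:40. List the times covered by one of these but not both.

First set merges to 08:15–08:55, 09:05–09:25, 12:25–14:20, 14:50–15:20.
Second set merges to 09:00–10:35, 11:30–11:50, 12:50–13:40.
A but not B: 08:15–08:55, 12:25–12:50, 13:40–14:20, 14:50–15:20.
B but not A: 09:00–09:05, 09:25–10:35, 11:30–11:50.
Combining gives A △ B.

08:15–08:55, 09:00–09:05, 09:25–10:35, 11:30–11:50, 12:25–12:50, 13:40–14:20, 14:50–15:20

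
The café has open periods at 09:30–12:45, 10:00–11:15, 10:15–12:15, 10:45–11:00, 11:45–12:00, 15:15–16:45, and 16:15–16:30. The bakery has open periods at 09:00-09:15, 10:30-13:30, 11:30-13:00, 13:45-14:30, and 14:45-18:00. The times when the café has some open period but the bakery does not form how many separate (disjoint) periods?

First set merges to 09:30-12:45, 15:15-16:45.
Second set merges to 09:00-09:15, 10:30-13:30, 13:45-14:30, 14:45-18:00.
A \ B = 09:30-10:30.
That is 1 disjoint piece.

1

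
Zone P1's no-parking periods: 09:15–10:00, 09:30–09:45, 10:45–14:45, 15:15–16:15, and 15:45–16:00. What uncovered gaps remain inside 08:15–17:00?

08:15–09:15, 10:00–10:45, 14:45–15:15, 16:15–17:00

Covered (merged): 09:15–10:00, 10:45–14:45, 15:15–16:15.
Complement within 08:15–17:00: 08:15–09:15, 10:00–10:45, 14:45–15:15, 16:15–17:00.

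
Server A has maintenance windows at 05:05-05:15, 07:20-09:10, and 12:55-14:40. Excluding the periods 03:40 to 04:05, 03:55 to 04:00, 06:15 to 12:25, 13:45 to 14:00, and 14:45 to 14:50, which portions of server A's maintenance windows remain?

05:05–05:15, 12:55–13:45, 14:00–14:40

B, merged: 03:40–04:05, 06:15–12:25, 13:45–14:00, 14:45–14:50.
05:05–05:15 is untouched.
07:20–09:10 lies entirely inside B → drops out.
12:55–14:40 with B removed leaves 12:55–13:45, 14:00–14:40.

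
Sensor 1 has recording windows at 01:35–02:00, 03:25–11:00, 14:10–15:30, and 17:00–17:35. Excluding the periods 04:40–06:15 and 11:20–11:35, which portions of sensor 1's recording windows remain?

01:35–02:00: no B overlap → unchanged.
03:25–11:00 minus B → 03:25–04:40, 06:15–11:00.
14:10–15:30: no B overlap → unchanged.
17:00–17:35: no B overlap → unchanged.

01:35–02:00, 03:25–04:40, 06:15–11:00, 14:10–15:30, 17:00–17:35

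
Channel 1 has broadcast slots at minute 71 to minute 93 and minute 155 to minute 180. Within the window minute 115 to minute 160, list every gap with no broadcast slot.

minute 115 to minute 155

The merged coverage is minute 71 to minute 93, minute 155 to minute 180.
Complement within minute 115 to minute 160: minute 115 to minute 155.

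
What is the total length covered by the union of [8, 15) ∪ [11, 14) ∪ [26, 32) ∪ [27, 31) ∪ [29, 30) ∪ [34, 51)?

30

Merged: [8, 15), [26, 32), [34, 51).
Lengths: 7 + 6 + 17 = 30.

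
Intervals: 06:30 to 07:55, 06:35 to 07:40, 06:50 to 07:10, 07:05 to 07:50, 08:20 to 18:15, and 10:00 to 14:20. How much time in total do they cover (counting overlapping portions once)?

Merged: 06:30–07:55, 08:20–18:15.
Lengths: 1 h 25 min + 9 h 55 min = 11 h 20 min.

11 h 20 min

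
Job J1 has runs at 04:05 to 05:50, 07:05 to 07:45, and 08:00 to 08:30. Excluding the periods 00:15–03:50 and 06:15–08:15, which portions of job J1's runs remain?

04:05–05:50: no B overlap → unchanged.
07:05–07:45: fully covered by B → removed.
08:00–08:30 minus B → 08:15–08:30.

04:05–05:50, 08:15–08:30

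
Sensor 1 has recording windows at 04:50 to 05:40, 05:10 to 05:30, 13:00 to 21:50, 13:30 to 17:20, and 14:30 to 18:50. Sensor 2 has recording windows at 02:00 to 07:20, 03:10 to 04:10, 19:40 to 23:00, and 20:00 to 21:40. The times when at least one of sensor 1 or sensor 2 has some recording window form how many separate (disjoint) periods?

2

A, merged: 04:50-05:40, 13:00-21:50.
B, merged: 02:00-07:20, 19:40-23:00.
A ∪ B = 02:00-07:20, 13:00-23:00.
That is 2 disjoint pieces.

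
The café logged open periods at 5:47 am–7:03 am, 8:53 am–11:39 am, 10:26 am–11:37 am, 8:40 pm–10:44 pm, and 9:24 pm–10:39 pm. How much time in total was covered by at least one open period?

Merged: 5:47 am–7:03 am, 8:53 am–11:39 am, 8:40 pm–10:44 pm.
Lengths: 1 h 16 min + 2 h 46 min + 2 h 4 min = 6 h 6 min.

6 h 6 min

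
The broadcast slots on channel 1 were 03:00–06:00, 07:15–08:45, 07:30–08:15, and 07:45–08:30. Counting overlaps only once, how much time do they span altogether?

4 h 30 min

Merged: 03:00–06:00, 07:15–08:45.
Lengths: 3 h + 1 h 30 min = 4 h 30 min.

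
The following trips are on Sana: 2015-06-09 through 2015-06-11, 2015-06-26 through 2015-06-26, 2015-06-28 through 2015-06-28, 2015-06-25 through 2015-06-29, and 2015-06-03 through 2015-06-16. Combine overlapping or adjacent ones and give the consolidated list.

Sort by start: 2015-06-03 through 2015-06-16, 2015-06-09 through 2015-06-11, 2015-06-25 through 2015-06-29, 2015-06-26 through 2015-06-26, 2015-06-28 through 2015-06-28.
2015-06-09 through 2015-06-11 overlaps/touches 2015-06-03 through 2015-06-16 → extend to 2015-06-03 through 2015-06-16.
2015-06-25 through 2015-06-29 is disjoint → start new block.
2015-06-26 through 2015-06-26 overlaps/touches 2015-06-25 through 2015-06-29 → extend to 2015-06-25 through 2015-06-29.
2015-06-28 through 2015-06-28 overlaps/touches 2015-06-25 through 2015-06-29 → extend to 2015-06-25 through 2015-06-29.

2015-06-03 through 2015-06-16, 2015-06-25 through 2015-06-29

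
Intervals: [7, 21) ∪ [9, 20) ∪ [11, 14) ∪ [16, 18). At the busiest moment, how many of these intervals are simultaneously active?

3

At 11, 3 of the intervals are simultaneously active.
No point has more.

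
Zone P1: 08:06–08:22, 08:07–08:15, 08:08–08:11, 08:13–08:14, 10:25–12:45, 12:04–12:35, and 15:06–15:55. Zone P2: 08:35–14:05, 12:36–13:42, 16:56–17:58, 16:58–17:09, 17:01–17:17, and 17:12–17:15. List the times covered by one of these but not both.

First set merges to 08:06–08:22, 10:25–12:45, 15:06–15:55.
Second set merges to 08:35–14:05, 16:56–17:58.
A but not B: 08:06–08:22, 15:06–15:55.
B but not A: 08:35–10:25, 12:45–14:05, 16:56–17:58.
Combining gives A △ B.

08:06–08:22, 08:35–10:25, 12:45–14:05, 15:06–15:55, 16:56–17:58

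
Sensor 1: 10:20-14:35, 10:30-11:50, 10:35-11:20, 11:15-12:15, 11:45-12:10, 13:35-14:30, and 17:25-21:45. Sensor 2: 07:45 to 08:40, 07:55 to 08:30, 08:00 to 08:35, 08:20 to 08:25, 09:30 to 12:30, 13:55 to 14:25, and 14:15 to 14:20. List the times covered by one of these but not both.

Merge the first list: 10:20–14:35, 17:25–21:45.
Merge the second list: 07:45–08:40, 09:30–12:30, 13:55–14:25.
A \ B = 12:30–13:55, 14:25–14:35, 17:25–21:45.
B \ A = 07:45–08:40, 09:30–10:20.
Union of the two gives the symmetric difference.

07:45–08:40, 09:30–10:20, 12:30–13:55, 14:25–14:35, 17:25–21:45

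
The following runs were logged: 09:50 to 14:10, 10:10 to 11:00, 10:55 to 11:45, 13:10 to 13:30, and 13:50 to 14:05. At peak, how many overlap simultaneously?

Sweep endpoints in order; track running count of active intervals.
Peak of 3 reached at 10:55.

3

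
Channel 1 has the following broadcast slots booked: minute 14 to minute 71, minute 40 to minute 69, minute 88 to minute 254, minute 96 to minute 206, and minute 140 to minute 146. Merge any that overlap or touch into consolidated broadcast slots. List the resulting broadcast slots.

minute 40 to minute 69 overlaps/touches minute 14 to minute 71 → extend to minute 14 to minute 71.
minute 88 to minute 254 is disjoint → start new block.
minute 96 to minute 206 overlaps/touches minute 88 to minute 254 → extend to minute 88 to minute 254.
minute 140 to minute 146 overlaps/touches minute 88 to minute 254 → extend to minute 88 to minute 254.

minute 14 to minute 71, minute 88 to minute 254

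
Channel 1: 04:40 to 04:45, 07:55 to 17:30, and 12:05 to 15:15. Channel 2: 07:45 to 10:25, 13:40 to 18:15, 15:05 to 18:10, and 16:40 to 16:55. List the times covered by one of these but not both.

04:40-04:45, 07:45-07:55, 10:25-13:40, 17:30-18:15

First set merges to 04:40-04:45, 07:55-17:30.
Second set merges to 07:45-10:25, 13:40-18:15.
Only in the first: 04:40-04:45, 10:25-13:40.
Only in the second: 07:45-07:55, 17:30-18:15.
Together these are the periods covered by exactly one.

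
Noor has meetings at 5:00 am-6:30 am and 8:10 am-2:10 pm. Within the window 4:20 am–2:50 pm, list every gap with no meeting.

4:20 am–5:00 am, 6:30 am–8:10 am, 2:10 pm–2:50 pm

The merged coverage is 5:00 am–6:30 am, 8:10 am–2:10 pm.
Complement within 4:20 am–2:50 pm: 4:20 am–5:00 am, 6:30 am–8:10 am, 2:10 pm–2:50 pm.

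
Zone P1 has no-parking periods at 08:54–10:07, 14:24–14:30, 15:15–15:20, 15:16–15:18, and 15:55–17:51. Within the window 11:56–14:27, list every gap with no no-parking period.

11:56–14:24

After merging, the occupied span is 08:54–10:07, 14:24–14:30, 15:15–15:20, 15:55–17:51.
Gaps within 11:56–14:27: 11:56–14:24.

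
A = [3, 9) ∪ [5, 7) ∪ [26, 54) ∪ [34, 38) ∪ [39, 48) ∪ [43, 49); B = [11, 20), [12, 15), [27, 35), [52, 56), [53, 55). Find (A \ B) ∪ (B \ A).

[3, 9) ∪ [11, 20) ∪ [26, 27) ∪ [35, 52) ∪ [54, 56)

A, merged: [3, 9), [26, 54).
B, merged: [11, 20), [27, 35), [52, 56).
Only in the first: [3, 9), [26, 27), [35, 52).
Only in the second: [11, 20), [54, 56).
Together these are the periods covered by exactly one.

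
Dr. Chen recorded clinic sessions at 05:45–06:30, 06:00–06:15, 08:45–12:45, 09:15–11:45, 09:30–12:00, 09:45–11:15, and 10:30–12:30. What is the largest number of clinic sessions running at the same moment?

5

Sweep endpoints in order; track running count of active intervals.
Peak of 5 reached at 10:30.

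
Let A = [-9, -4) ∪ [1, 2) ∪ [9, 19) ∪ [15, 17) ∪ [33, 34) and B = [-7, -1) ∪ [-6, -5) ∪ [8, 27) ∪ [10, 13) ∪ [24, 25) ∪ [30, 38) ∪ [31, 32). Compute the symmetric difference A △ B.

Merge the first list: [-9, -4), [1, 2), [9, 19), [33, 34).
Merge the second list: [-7, -1), [8, 27), [30, 38).
A \ B = [-9, -7), [1, 2).
B \ A = [-4, -1), [8, 9), [19, 27), [30, 33), [34, 38).
Union of the two gives the symmetric difference.

[-9, -7) ∪ [-4, -1) ∪ [1, 2) ∪ [8, 9) ∪ [19, 27) ∪ [30, 33) ∪ [34, 38)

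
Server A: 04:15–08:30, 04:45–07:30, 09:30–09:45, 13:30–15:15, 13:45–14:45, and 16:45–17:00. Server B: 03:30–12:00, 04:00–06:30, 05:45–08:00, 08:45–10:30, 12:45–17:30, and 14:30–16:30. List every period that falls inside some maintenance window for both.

A, merged: 04:15-08:30, 09:30-09:45, 13:30-15:15, 16:45-17:00.
B, merged: 03:30-12:00, 12:45-17:30.
04:15-08:30 meets the second set on 04:15-08:30.
09:30-09:45 meets the second set on 09:30-09:45.
13:30-15:15 meets the second set on 13:30-15:15.
16:45-17:00 meets the second set on 16:45-17:00.

04:15-08:30, 09:30-09:45, 13:30-15:15, 16:45-17:00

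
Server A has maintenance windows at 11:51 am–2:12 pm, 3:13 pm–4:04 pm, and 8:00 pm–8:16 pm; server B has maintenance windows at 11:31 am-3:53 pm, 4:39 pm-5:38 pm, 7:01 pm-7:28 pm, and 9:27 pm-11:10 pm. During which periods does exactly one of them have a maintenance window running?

A \ B = 3:53 pm-4:04 pm, 8:00 pm-8:16 pm.
B \ A = 11:31 am-11:51 am, 2:12 pm-3:13 pm, 4:39 pm-5:38 pm, 7:01 pm-7:28 pm, 9:27 pm-11:10 pm.
Union of the two gives the symmetric difference.

11:31 am-11:51 am, 2:12 pm-3:13 pm, 3:53 pm-4:04 pm, 4:39 pm-5:38 pm, 7:01 pm-7:28 pm, 8:00 pm-8:16 pm, 9:27 pm-11:10 pm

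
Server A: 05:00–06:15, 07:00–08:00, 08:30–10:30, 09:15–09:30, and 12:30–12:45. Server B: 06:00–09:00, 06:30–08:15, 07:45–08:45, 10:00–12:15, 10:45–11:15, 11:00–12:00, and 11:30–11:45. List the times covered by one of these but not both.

First set merges to 05:00-06:15, 07:00-08:00, 08:30-10:30, 12:30-12:45.
Second set merges to 06:00-09:00, 10:00-12:15.
A but not B: 05:00-06:00, 09:00-10:00, 12:30-12:45.
B but not A: 06:15-07:00, 08:00-08:30, 10:30-12:15.
Combining gives A △ B.

05:00-06:00, 06:15-07:00, 08:00-08:30, 09:00-10:00, 10:30-12:15, 12:30-12:45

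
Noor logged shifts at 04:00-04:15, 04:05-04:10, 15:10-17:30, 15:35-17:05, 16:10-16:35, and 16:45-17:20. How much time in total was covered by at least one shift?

Merged: 04:00–04:15, 15:10–17:30.
Lengths: 15 min + 2 h 20 min = 2 h 35 min.

2 h 35 min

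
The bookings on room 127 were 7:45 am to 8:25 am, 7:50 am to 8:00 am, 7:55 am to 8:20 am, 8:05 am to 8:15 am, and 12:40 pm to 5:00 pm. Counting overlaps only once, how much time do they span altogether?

5 h

Merged: 7:45 am-8:25 am, 12:40 pm-5:00 pm.
Lengths: 40 min + 4 h 20 min = 5 h.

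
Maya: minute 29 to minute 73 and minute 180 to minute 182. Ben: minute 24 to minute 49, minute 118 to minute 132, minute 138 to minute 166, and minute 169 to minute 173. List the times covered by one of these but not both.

minute 24 to minute 29, minute 49 to minute 73, minute 118 to minute 132, minute 138 to minute 166, minute 169 to minute 173, minute 180 to minute 182

A \ B = minute 49 to minute 73, minute 180 to minute 182.
B \ A = minute 24 to minute 29, minute 118 to minute 132, minute 138 to minute 166, minute 169 to minute 173.
Union of the two gives the symmetric difference.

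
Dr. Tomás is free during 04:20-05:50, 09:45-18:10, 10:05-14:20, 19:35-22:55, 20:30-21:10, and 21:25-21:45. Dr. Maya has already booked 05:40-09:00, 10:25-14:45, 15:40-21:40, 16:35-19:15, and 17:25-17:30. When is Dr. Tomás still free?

04:20–05:40, 09:45–10:25, 14:45–15:40, 21:40–22:55

A, merged: 04:20–05:50, 09:45–18:10, 19:35–22:55.
B, merged: 05:40–09:00, 10:25–14:45, 15:40–21:40.
04:20–05:50 with B removed leaves 04:20–05:40.
09:45–18:10 with B removed leaves 09:45–10:25, 14:45–15:40.
19:35–22:55 with B removed leaves 21:40–22:55.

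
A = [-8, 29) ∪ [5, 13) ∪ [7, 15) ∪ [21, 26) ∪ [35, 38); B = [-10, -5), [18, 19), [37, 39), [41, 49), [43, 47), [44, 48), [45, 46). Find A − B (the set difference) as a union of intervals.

[-5, 18) ∪ [19, 29) ∪ [35, 37)

A, merged: [-8, 29), [35, 38).
B, merged: [-10, -5), [18, 19), [37, 39), [41, 49).
[-8, 29) with B removed leaves [-5, 18), [19, 29).
[35, 38) with B removed leaves [35, 37).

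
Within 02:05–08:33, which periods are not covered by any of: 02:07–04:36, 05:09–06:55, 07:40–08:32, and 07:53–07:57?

02:05–02:07, 04:36–05:09, 06:55–07:40, 08:32–08:33

Covered (merged): 02:07–04:36, 05:09–06:55, 07:40–08:32.
Complement within 02:05–08:33: 02:05–02:07, 04:36–05:09, 06:55–07:40, 08:32–08:33.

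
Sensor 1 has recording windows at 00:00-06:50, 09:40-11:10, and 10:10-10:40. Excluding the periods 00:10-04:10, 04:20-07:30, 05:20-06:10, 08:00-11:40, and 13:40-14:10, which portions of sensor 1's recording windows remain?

00:00–00:10, 04:10–04:20

First set merges to 00:00–06:50, 09:40–11:10.
Second set merges to 00:10–04:10, 04:20–07:30, 08:00–11:40, 13:40–14:10.
00:00–06:50 minus B → 00:00–00:10, 04:10–04:20.
09:40–11:10: fully covered by B → removed.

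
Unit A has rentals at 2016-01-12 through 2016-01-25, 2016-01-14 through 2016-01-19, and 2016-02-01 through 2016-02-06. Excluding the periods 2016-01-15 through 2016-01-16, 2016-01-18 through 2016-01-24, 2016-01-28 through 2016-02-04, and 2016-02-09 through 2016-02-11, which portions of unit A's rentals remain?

Merge the first list: 2016-01-12 through 2016-01-25, 2016-02-01 through 2016-02-06.
2016-01-12 through 2016-01-25 with B removed leaves 2016-01-12 through 2016-01-14, 2016-01-17 through 2016-01-17, 2016-01-25 through 2016-01-25.
2016-02-01 through 2016-02-06 with B removed leaves 2016-02-05 through 2016-02-06.

2016-01-12 through 2016-01-14, 2016-01-17 through 2016-01-17, 2016-01-25 through 2016-01-25, 2016-02-05 through 2016-02-06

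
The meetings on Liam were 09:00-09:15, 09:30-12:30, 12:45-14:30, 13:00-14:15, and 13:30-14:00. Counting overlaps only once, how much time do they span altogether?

Merged: 09:00-09:15, 09:30-12:30, 12:45-14:30.
Lengths: 15 min + 3 h + 1 h 45 min = 5 h.

5 h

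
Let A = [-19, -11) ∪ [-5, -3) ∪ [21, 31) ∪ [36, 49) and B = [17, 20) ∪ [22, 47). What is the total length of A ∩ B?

A ∩ B = [22, 31), [36, 47).
Total: 9 + 11 = 20.

20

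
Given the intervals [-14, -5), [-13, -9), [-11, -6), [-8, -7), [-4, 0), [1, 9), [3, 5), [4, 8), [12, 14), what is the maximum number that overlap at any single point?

At -11, 3 of the intervals are simultaneously active.
No point has more.

3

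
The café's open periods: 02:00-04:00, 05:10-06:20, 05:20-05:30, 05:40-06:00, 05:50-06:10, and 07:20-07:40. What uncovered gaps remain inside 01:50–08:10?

01:50–02:00, 04:00–05:10, 06:20–07:20, 07:40–08:10

After merging, the occupied span is 02:00–04:00, 05:10–06:20, 07:20–07:40.
Uncovered inside 01:50–08:10: 01:50–02:00, 04:00–05:10, 06:20–07:20, 07:40–08:10.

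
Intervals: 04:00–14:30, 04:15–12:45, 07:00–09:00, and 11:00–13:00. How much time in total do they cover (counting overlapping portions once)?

10 h 30 min

Merged: 04:00–14:30.
Length: 10 h 30 min.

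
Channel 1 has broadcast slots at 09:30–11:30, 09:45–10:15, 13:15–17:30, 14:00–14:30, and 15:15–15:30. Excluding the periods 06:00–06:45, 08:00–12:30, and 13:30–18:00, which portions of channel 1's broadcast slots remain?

13:15–13:30

Merge the first list: 09:30–11:30, 13:15–17:30.
09:30–11:30: fully covered by B → removed.
13:15–17:30 minus B → 13:15–13:30.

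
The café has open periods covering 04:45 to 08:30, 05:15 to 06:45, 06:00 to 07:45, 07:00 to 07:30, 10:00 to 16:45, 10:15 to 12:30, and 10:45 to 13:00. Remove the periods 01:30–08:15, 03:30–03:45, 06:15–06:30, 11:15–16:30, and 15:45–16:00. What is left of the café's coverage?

Merge the first list: 04:45–08:30, 10:00–16:45.
Merge the second list: 01:30–08:15, 11:15–16:30.
04:45–08:30 minus B → 08:15–08:30.
10:00–16:45 minus B → 10:00–11:15, 16:30–16:45.

08:15–08:30, 10:00–11:15, 16:30–16:45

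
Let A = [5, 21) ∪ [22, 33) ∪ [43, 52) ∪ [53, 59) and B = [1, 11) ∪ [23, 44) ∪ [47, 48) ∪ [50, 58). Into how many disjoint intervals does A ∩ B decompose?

A ∩ B = [5, 11), [23, 33), [43, 44), [47, 48), [50, 52), [53, 58).
That is 6 disjoint pieces.

6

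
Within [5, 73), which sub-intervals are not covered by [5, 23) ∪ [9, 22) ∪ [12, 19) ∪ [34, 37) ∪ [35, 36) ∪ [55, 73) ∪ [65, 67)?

[23, 34) ∪ [37, 55)

The merged coverage is [5, 23), [34, 37), [55, 73).
Uncovered inside [5, 73): [23, 34), [37, 55).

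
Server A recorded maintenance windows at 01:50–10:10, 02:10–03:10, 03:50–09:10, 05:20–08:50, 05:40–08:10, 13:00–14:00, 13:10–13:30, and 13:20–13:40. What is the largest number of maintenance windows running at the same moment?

Walk the sorted start/end points keeping a running depth.
The depth first hits 4 at 05:40.

4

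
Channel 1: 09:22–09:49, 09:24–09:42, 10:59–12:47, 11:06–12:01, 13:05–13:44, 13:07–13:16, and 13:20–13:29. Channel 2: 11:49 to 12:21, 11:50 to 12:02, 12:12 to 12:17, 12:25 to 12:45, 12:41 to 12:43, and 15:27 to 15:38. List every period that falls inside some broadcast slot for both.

11:49–12:21, 12:25–12:45

A, merged: 09:22–09:49, 10:59–12:47, 13:05–13:44.
B, merged: 11:49–12:21, 12:25–12:45, 15:27–15:38.
09:22–09:49 falls entirely outside B.
10:59–12:47 overlaps B on 11:49–12:21, 12:25–12:45.
13:05–13:44 falls entirely outside B.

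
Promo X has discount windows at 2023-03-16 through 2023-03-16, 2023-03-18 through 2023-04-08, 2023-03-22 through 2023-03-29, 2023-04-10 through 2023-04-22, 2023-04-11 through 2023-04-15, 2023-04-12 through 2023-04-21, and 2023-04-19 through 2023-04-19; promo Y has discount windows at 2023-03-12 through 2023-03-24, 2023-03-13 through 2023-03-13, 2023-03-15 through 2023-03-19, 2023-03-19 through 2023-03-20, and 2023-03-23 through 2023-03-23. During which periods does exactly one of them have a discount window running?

2023-03-12 through 2023-03-15, 2023-03-17 through 2023-03-17, 2023-03-25 through 2023-04-08, 2023-04-10 through 2023-04-22

Merge the first list: 2023-03-16 through 2023-03-16, 2023-03-18 through 2023-04-08, 2023-04-10 through 2023-04-22.
Merge the second list: 2023-03-12 through 2023-03-24.
A \ B = 2023-03-25 through 2023-04-08, 2023-04-10 through 2023-04-22.
B \ A = 2023-03-12 through 2023-03-15, 2023-03-17 through 2023-03-17.
Union of the two gives the symmetric difference.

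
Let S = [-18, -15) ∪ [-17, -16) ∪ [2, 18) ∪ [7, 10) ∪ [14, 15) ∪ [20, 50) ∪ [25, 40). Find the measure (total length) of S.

49

Merged: [-18, -15), [2, 18), [20, 50).
Lengths: 3 + 16 + 30 = 49.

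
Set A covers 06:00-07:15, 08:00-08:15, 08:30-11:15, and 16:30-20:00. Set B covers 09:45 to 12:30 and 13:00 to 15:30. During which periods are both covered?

09:45-11:15

06:00-07:15: no overlap with the second set.
08:00-08:15: no overlap with the second set.
08:30-11:15 meets the second set on 09:45-11:15.
16:30-20:00: no overlap with the second set.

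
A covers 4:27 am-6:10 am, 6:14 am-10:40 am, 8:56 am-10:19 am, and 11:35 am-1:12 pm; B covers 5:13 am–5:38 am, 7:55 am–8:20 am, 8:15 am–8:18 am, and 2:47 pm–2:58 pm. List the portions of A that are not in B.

First set merges to 4:27 am–6:10 am, 6:14 am–10:40 am, 11:35 am–1:12 pm.
Second set merges to 5:13 am–5:38 am, 7:55 am–8:20 am, 2:47 pm–2:58 pm.
4:27 am–6:10 am minus B → 4:27 am–5:13 am, 5:38 am–6:10 am.
6:14 am–10:40 am minus B → 6:14 am–7:55 am, 8:20 am–10:40 am.
11:35 am–1:12 pm: no B overlap → unchanged.

4:27 am–5:13 am, 5:38 am–6:10 am, 6:14 am–7:55 am, 8:20 am–10:40 am, 11:35 am–1:12 pm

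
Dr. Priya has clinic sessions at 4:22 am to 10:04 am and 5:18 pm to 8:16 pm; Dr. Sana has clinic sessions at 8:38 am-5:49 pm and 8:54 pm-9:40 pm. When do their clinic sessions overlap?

4:22 am–10:04 am ∩ B → 8:38 am–10:04 am.
5:18 pm–8:16 pm ∩ B → 5:18 pm–5:49 pm.

8:38 am–10:04 am, 5:18 pm–5:49 pm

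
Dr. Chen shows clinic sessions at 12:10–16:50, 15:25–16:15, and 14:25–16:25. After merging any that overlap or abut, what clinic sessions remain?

12:10-16:50

Sort by start: 12:10-16:50, 14:25-16:25, 15:25-16:15.
14:25-16:25 overlaps/touches 12:10-16:50 → extend to 12:10-16:50.
15:25-16:15 overlaps/touches 12:10-16:50 → extend to 12:10-16:50.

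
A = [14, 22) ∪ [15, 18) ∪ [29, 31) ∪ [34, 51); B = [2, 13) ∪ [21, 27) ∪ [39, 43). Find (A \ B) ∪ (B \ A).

[2, 13) ∪ [14, 21) ∪ [22, 27) ∪ [29, 31) ∪ [34, 39) ∪ [43, 51)

First set merges to [14, 22), [29, 31), [34, 51).
A but not B: [14, 21), [29, 31), [34, 39), [43, 51).
B but not A: [2, 13), [22, 27).
Combining gives A △ B.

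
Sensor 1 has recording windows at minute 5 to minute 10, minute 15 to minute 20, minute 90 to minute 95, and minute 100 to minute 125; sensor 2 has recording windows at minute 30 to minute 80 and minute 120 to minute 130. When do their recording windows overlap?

minute 120 to minute 125

minute 5 to minute 10: no overlap with the second set.
minute 15 to minute 20: no overlap with the second set.
minute 90 to minute 95: no overlap with the second set.
minute 100 to minute 125 meets the second set on minute 120 to minute 125.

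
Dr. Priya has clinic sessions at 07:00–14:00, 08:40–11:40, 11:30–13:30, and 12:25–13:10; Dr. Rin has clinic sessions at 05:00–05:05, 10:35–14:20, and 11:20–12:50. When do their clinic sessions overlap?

10:35-14:00

First set merges to 07:00-14:00.
Second set merges to 05:00-05:05, 10:35-14:20.
07:00-14:00 overlaps B on 10:35-14:00.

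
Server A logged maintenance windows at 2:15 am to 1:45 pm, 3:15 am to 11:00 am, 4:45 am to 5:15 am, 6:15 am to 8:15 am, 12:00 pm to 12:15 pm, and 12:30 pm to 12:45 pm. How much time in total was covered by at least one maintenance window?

11 h 30 min

Merged: 2:15 am–1:45 pm.
Length: 11 h 30 min.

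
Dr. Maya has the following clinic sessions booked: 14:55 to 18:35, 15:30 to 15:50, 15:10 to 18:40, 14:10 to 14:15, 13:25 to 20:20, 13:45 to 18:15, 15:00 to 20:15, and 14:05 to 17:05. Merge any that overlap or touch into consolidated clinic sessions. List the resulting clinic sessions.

13:25–20:20

Sort by start: 13:25–20:20, 13:45–18:15, 14:05–17:05, 14:10–14:15, 14:55–18:35, 15:00–20:15, 15:10–18:40, 15:30–15:50.
13:45–18:15 overlaps/touches 13:25–20:20 → extend to 13:25–20:20.
14:05–17:05 overlaps/touches 13:25–20:20 → extend to 13:25–20:20.
14:10–14:15 overlaps/touches 13:25–20:20 → extend to 13:25–20:20.
14:55–18:35 overlaps/touches 13:25–20:20 → extend to 13:25–20:20.
15:00–20:15 overlaps/touches 13:25–20:20 → extend to 13:25–20:20.
15:10–18:40 overlaps/touches 13:25–20:20 → extend to 13:25–20:20.
15:30–15:50 overlaps/touches 13:25–20:20 → extend to 13:25–20:20.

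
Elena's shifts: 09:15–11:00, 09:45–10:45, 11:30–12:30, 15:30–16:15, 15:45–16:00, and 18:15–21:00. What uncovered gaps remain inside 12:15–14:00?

12:30-14:00

Covered (merged): 09:15-11:00, 11:30-12:30, 15:30-16:15, 18:15-21:00.
Complement within 12:15-14:00: 12:30-14:00.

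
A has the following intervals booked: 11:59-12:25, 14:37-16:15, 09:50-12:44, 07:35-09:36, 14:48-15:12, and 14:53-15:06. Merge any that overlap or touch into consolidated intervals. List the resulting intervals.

Sort by start: 07:35-09:36, 09:50-12:44, 11:59-12:25, 14:37-16:15, 14:48-15:12, 14:53-15:06.
09:50-12:44 is disjoint → start new block.
11:59-12:25 overlaps/touches 09:50-12:44 → extend to 09:50-12:44.
14:37-16:15 is disjoint → start new block.
14:48-15:12 overlaps/touches 14:37-16:15 → extend to 14:37-16:15.
14:53-15:06 overlaps/touches 14:37-16:15 → extend to 14:37-16:15.

07:35-09:36, 09:50-12:44, 14:37-16:15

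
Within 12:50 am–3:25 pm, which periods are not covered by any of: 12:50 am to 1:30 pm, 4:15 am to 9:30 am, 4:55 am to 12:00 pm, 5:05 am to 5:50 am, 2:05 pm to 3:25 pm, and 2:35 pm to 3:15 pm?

The merged coverage is 12:50 am-1:30 pm, 2:05 pm-3:25 pm.
Uncovered inside 12:50 am-3:25 pm: 1:30 pm-2:05 pm.

1:30 pm-2:05 pm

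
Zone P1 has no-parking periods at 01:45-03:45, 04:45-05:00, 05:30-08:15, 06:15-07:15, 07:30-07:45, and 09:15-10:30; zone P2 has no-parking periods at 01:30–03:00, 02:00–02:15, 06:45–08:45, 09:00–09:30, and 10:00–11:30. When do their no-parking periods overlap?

A, merged: 01:45-03:45, 04:45-05:00, 05:30-08:15, 09:15-10:30.
B, merged: 01:30-03:00, 06:45-08:45, 09:00-09:30, 10:00-11:30.
01:45-03:45 ∩ B → 01:45-03:00.
04:45-05:00 meets no B interval.
05:30-08:15 ∩ B → 06:45-08:15.
09:15-10:30 ∩ B → 09:15-09:30, 10:00-10:30.

01:45-03:00, 06:45-08:15, 09:15-09:30, 10:00-10:30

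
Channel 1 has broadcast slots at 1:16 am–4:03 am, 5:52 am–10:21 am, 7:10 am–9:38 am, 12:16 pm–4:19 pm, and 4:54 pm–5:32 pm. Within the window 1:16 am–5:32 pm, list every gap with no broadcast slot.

4:03 am–5:52 am, 10:21 am–12:16 pm, 4:19 pm–4:54 pm

Covered (merged): 1:16 am–4:03 am, 5:52 am–10:21 am, 12:16 pm–4:19 pm, 4:54 pm–5:32 pm.
Gaps within 1:16 am–5:32 pm: 4:03 am–5:52 am, 10:21 am–12:16 pm, 4:19 pm–4:54 pm.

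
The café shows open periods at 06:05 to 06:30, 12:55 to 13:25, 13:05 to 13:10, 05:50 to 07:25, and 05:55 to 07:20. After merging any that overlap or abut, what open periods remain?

Sort by start: 05:50–07:25, 05:55–07:20, 06:05–06:30, 12:55–13:25, 13:05–13:10.
05:55–07:20 overlaps/touches 05:50–07:25 → extend to 05:50–07:25.
06:05–06:30 overlaps/touches 05:50–07:25 → extend to 05:50–07:25.
12:55–13:25 is disjoint → start new block.
13:05–13:10 overlaps/touches 12:55–13:25 → extend to 12:55–13:25.

05:50–07:25, 12:55–13:25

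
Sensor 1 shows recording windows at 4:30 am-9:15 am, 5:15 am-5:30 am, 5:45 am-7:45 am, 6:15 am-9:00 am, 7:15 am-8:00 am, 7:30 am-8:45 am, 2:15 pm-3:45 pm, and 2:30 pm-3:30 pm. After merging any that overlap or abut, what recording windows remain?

4:30 am–9:15 am, 2:15 pm–3:45 pm

5:15 am–5:30 am overlaps/touches 4:30 am–9:15 am → extend to 4:30 am–9:15 am.
5:45 am–7:45 am overlaps/touches 4:30 am–9:15 am → extend to 4:30 am–9:15 am.
6:15 am–9:00 am overlaps/touches 4:30 am–9:15 am → extend to 4:30 am–9:15 am.
7:15 am–8:00 am overlaps/touches 4:30 am–9:15 am → extend to 4:30 am–9:15 am.
7:30 am–8:45 am overlaps/touches 4:30 am–9:15 am → extend to 4:30 am–9:15 am.
2:15 pm–3:45 pm is disjoint → start new block.
2:30 pm–3:30 pm overlaps/touches 2:15 pm–3:45 pm → extend to 2:15 pm–3:45 pm.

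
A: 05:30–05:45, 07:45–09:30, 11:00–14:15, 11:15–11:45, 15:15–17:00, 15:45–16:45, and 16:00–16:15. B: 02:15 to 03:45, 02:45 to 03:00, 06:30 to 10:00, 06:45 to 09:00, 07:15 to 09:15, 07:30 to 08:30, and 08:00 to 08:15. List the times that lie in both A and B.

07:45–09:30

Merge the first list: 05:30–05:45, 07:45–09:30, 11:00–14:15, 15:15–17:00.
Merge the second list: 02:15–03:45, 06:30–10:00.
05:30–05:45 falls entirely outside B.
07:45–09:30 overlaps B on 07:45–09:30.
11:00–14:15 falls entirely outside B.
15:15–17:00 falls entirely outside B.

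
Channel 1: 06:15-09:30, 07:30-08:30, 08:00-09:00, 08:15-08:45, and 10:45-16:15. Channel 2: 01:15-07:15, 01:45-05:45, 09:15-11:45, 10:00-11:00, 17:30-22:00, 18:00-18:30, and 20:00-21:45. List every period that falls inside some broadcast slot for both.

Merge the first list: 06:15–09:30, 10:45–16:15.
Merge the second list: 01:15–07:15, 09:15–11:45, 17:30–22:00.
06:15–09:30 meets the second set on 06:15–07:15, 09:15–09:30.
10:45–16:15 meets the second set on 10:45–11:45.

06:15–07:15, 09:15–09:30, 10:45–11:45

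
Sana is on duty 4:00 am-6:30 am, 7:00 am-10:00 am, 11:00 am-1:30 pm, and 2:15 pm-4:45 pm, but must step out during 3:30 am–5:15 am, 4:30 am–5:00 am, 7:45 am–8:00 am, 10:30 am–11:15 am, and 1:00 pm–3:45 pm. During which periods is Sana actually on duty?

5:15 am–6:30 am, 7:00 am–7:45 am, 8:00 am–10:00 am, 11:15 am–1:00 pm, 3:45 pm–4:45 pm

B, merged: 3:30 am–5:15 am, 7:45 am–8:00 am, 10:30 am–11:15 am, 1:00 pm–3:45 pm.
4:00 am–6:30 am \ B = 5:15 am–6:30 am.
7:00 am–10:00 am \ B = 7:00 am–7:45 am, 8:00 am–10:00 am.
11:00 am–1:30 pm \ B = 11:15 am–1:00 pm.
2:15 pm–4:45 pm \ B = 3:45 pm–4:45 pm.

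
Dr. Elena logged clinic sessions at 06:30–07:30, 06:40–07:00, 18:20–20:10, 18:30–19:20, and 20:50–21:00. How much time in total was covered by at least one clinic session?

3 h

Merged: 06:30-07:30, 18:20-20:10, 20:50-21:00.
Lengths: 1 h + 1 h 50 min + 10 min = 3 h.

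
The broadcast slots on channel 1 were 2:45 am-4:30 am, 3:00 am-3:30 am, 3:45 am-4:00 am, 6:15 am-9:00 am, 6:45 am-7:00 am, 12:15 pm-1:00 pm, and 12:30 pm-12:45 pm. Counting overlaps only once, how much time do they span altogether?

5 h 15 min

Merged: 2:45 am–4:30 am, 6:15 am–9:00 am, 12:15 pm–1:00 pm.
Lengths: 1 h 45 min + 2 h 45 min + 45 min = 5 h 15 min.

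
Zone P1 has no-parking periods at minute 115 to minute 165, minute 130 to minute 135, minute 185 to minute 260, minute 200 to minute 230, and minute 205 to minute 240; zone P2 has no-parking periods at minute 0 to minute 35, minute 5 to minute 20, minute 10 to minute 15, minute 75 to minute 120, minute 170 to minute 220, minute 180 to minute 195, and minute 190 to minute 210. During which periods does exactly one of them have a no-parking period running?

First set merges to minute 115 to minute 165, minute 185 to minute 260.
Second set merges to minute 0 to minute 35, minute 75 to minute 120, minute 170 to minute 220.
Only in the first: minute 120 to minute 165, minute 220 to minute 260.
Only in the second: minute 0 to minute 35, minute 75 to minute 115, minute 170 to minute 185.
Together these are the periods covered by exactly one.

minute 0 to minute 35, minute 75 to minute 115, minute 120 to minute 165, minute 170 to minute 185, minute 220 to minute 260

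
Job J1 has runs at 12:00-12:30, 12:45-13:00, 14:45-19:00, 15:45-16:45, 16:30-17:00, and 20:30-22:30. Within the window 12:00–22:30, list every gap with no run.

The merged coverage is 12:00–12:30, 12:45–13:00, 14:45–19:00, 20:30–22:30.
Complement within 12:00–22:30: 12:30–12:45, 13:00–14:45, 19:00–20:30.

12:30–12:45, 13:00–14:45, 19:00–20:30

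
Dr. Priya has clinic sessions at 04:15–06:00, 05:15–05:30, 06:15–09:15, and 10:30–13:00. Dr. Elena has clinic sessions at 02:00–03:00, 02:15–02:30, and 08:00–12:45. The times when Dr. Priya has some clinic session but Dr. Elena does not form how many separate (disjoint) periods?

3

First set merges to 04:15–06:00, 06:15–09:15, 10:30–13:00.
Second set merges to 02:00–03:00, 08:00–12:45.
A \ B = 04:15–06:00, 06:15–08:00, 12:45–13:00.
That is 3 disjoint pieces.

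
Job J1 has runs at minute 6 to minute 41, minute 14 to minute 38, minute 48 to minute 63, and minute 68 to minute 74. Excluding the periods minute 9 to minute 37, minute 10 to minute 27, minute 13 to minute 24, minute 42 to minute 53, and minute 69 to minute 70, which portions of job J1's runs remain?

minute 6 to minute 9, minute 37 to minute 41, minute 53 to minute 63, minute 68 to minute 69, minute 70 to minute 74

A, merged: minute 6 to minute 41, minute 48 to minute 63, minute 68 to minute 74.
B, merged: minute 9 to minute 37, minute 42 to minute 53, minute 69 to minute 70.
minute 6 to minute 41 minus B → minute 6 to minute 9, minute 37 to minute 41.
minute 48 to minute 63 minus B → minute 53 to minute 63.
minute 68 to minute 74 minus B → minute 68 to minute 69, minute 70 to minute 74.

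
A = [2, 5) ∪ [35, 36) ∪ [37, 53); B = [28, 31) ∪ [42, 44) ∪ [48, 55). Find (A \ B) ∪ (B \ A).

[2, 5) ∪ [28, 31) ∪ [35, 36) ∪ [37, 42) ∪ [44, 48) ∪ [53, 55)

Only in the first: [2, 5), [35, 36), [37, 42), [44, 48).
Only in the second: [28, 31), [53, 55).
Together these are the periods covered by exactly one.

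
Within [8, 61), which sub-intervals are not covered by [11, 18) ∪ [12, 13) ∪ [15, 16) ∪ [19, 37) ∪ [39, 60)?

[8, 11) ∪ [18, 19) ∪ [37, 39) ∪ [60, 61)

Covered (merged): [11, 18), [19, 37), [39, 60).
Gaps within [8, 61): [8, 11), [18, 19), [37, 39), [60, 61).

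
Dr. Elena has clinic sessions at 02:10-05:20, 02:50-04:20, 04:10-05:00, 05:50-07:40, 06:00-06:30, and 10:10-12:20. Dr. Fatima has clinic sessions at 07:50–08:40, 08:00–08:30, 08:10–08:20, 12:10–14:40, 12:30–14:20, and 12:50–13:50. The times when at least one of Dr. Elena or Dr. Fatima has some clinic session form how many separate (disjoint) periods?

A, merged: 02:10–05:20, 05:50–07:40, 10:10–12:20.
B, merged: 07:50–08:40, 12:10–14:40.
A ∪ B = 02:10–05:20, 05:50–07:40, 07:50–08:40, 10:10–14:40.
That is 4 disjoint pieces.

4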